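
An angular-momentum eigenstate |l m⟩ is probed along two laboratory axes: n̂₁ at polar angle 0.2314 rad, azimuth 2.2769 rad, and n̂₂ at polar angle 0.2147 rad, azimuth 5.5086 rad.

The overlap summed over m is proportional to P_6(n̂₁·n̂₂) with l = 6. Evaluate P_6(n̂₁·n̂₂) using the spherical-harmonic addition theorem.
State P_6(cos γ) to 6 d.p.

Expand P_6 via completeness: Σ_{m} conj(Y_{6,m}) at Ω₁ times Y_{6,m} at Ω₂ —
  m=-6: (0.000032, 0.000062) × (-0.000003, -0.000045) = (0.000000, -0.000000)  (running Σ = (0.000000, -0.000000))
  m=-5: (0.000392, -0.000956) × (-0.000534, -0.000479) = (-0.000001, 0.000000)  (running Σ = (-0.000001, 0.000000))
  m=-4: (-0.008835, 0.002900) × (-0.006978, 0.000302) = (0.000061, -0.000023)  (running Σ = (0.000060, -0.000023))
  m=-3: (0.048462, 0.029547) × (-0.031569, 0.033686) = (-0.002525, 0.000700)  (running Σ = (-0.002465, 0.000677))
  m=-2: (-0.036703, -0.229488) × (0.004440, 0.205290) = (0.046949, -0.008554)  (running Σ = (0.044483, -0.007876))
  m=-1: (-0.369843, 0.433693) × (0.394346, 0.385909) = (-0.313212, 0.028299)  (running Σ = (-0.268729, 0.020423))
  m=0: (0.519729, -0.000000) × (0.580473, 0.000000) = (0.301689, 0.000000)  (running Σ = (0.032960, 0.020423))
  m=1: (0.369843, 0.433693) × (-0.394346, 0.385909) = (-0.313212, -0.028299)  (running Σ = (-0.280252, -0.007876))
  m=2: (-0.036703, 0.229488) × (0.004440, -0.205290) = (0.046949, 0.008554)  (running Σ = (-0.233303, 0.000677))
  m=3: (-0.048462, 0.029547) × (0.031569, 0.033686) = (-0.002525, -0.000700)  (running Σ = (-0.235828, -0.000023))
  m=4: (-0.008835, -0.002900) × (-0.006978, -0.000302) = (0.000061, 0.000023)  (running Σ = (-0.235767, 0.000000))
  m=5: (-0.000392, -0.000956) × (0.000534, -0.000479) = (-0.000001, -0.000000)  (running Σ = (-0.235768, -0.000000))
  m=6: (0.000032, -0.000062) × (-0.000003, 0.000045) = (0.000000, 0.000000)  (running Σ = (-0.235768, 0.000000))
Total Σ_m = (-0.235768, 0.000000). Multiply by 0.966644: (-0.227904, 0.000000). P_6(cos γ) = -0.227904

-0.227904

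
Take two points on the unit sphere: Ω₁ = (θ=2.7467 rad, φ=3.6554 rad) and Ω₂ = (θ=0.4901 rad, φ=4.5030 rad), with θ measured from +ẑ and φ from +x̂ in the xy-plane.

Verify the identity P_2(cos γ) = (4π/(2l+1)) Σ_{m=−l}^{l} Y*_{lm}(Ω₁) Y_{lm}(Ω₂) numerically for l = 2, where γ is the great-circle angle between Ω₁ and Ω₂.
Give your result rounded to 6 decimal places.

Addition theorem: P_2(cos γ) = (4π/5) Σ_m Y*_{lm}(Ω₁) Y_{lm}(Ω₂), m = −2…2:
  term(m=-2) = -0.00061 - 0.00486j   from Y*(Ω₁)=0.02955 + 0.04894j, Y(Ω₂)=-0.07819 - 0.03480j
  term(m=-1) = -0.05825 + 0.06599j   from Y*(Ω₁)=0.23891 + 0.13483j, Y(Ω₂)=-0.06669 + 0.31383j
  term(m=+0) = 0.20667 + 0.00000j   from Y*(Ω₁)=0.49075 + 0.00000j, Y(Ω₂)=0.42114 + 0.00000j
  term(m=+1) = -0.05825 - 0.06599j   from Y*(Ω₁)=-0.23891 + 0.13483j, Y(Ω₂)=0.06669 + 0.31383j
  term(m=+2) = -0.00061 + 0.00486j   from Y*(Ω₁)=0.02955 - 0.04894j, Y(Ω₂)=-0.07819 + 0.03480j
Accumulated sum 0.08896 + 0.00000j; after 4π/(2l+1) scaling, 0.22358 + 0.00000j ⇒ P_2 = 0.223583

0.223583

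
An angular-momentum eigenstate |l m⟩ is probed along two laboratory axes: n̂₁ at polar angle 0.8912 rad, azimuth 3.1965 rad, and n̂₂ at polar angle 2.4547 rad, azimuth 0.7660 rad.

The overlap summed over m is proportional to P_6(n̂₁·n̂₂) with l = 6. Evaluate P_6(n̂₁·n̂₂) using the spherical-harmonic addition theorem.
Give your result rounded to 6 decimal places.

-0.387812

Addition theorem: P_6(cos γ) = (4π/13) Σ_m Y*_{lm}(Ω₁) Y_{lm}(Ω₂), m = −6…6:
  m=-6: Y*=+0.101231+0.034611i  Y=-0.003648+0.031202i  product -0.001449+0.003032i
  m=-5: Y*=-0.288232-0.081180i  Y=+0.102470-0.084298i  product -0.036378+0.015979i
  m=-4: Y*=+0.426333+0.095170i  Y=-0.320770-0.024939i  product -0.134382-0.041160i
  m=-3: Y*=-0.255584-0.042485i  Y=+0.305380+0.343165i  product -0.063471-0.100682i
  m=-2: Y*=-0.188281-0.020760i  Y=+0.010333-0.266214i  product -0.007472+0.049908i
  m=-1: Y*=+0.342078+0.018801i  Y=+0.166007-0.159688i  product +0.059790-0.051505i
  m=+0: Y*=+0.099430-0.000000i  Y=-0.346671+0.000000i  product -0.034470+0.000000i
  m=+1: Y*=-0.342078+0.018801i  Y=-0.166007-0.159688i  product +0.059790+0.051505i
  m=+2: Y*=-0.188281+0.020760i  Y=+0.010333+0.266214i  product -0.007472-0.049908i
  m=+3: Y*=+0.255584-0.042485i  Y=-0.305380+0.343165i  product -0.063471+0.100682i
  m=+4: Y*=+0.426333-0.095170i  Y=-0.320770+0.024939i  product -0.134382+0.041160i
  m=+5: Y*=+0.288232-0.081180i  Y=-0.102470-0.084298i  product -0.036378-0.015979i
  m=+6: Y*=+0.101231-0.034611i  Y=-0.003648-0.031202i  product -0.001449-0.003032i
Σ over m = -0.401195+0.000000i; ×(4π/13) → -0.387812+0.000000i. Real part: -0.387812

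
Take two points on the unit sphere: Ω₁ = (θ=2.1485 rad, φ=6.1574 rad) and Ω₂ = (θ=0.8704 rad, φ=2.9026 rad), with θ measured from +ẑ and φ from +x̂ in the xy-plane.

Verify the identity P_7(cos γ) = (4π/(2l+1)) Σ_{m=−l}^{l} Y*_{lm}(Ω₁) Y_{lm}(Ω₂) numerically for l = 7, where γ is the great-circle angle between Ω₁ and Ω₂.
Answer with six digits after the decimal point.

-0.699414

Addition theorem: P_7(cos γ) = (4π/15) Σ_m Y*_{lm}(Ω₁) Y_{lm}(Ω₂), m = −7…7:
  m=-7: Y*=(0.092188, -0.111629)  Y=(0.007789, -0.075984)  product (-0.007764, -0.007874)
  m=-6: Y*=(-0.257243, 0.241920)  Y=(0.032864, 0.238664)  product (-0.066192, -0.053444)
  m=-5: Y*=(0.352186, -0.256205)  Y=(-0.154853, -0.392441)  product (-0.155082, -0.098538)
  m=-4: Y*=(-0.151633, 0.083457)  Y=(0.223798, 0.316938)  product (-0.060386, -0.029381)
  m=-3: Y*=(-0.239718, 0.095012)  Y=(-0.009678, -0.008437)  product (0.003122, 0.001103)
  m=-2: Y*=(0.295401, -0.075923)  Y=(-0.315020, -0.163197)  product (-0.105447, -0.024291)
  m=-1: Y*=(0.138793, -0.017551)  Y=(0.170169, 0.041462)  product (0.024346, 0.002768)
  m=+0: Y*=(-0.323879, -0.000000)  Y=(0.308930, 0.000000)  product (-0.100056, -0.000000)
  m=+1: Y*=(-0.138793, -0.017551)  Y=(-0.170169, 0.041462)  product (0.024346, -0.002768)
  m=+2: Y*=(0.295401, 0.075923)  Y=(-0.315020, 0.163197)  product (-0.105447, 0.024291)
  m=+3: Y*=(0.239718, 0.095012)  Y=(0.009678, -0.008437)  product (0.003122, -0.001103)
  m=+4: Y*=(-0.151633, -0.083457)  Y=(0.223798, -0.316938)  product (-0.060386, 0.029381)
  m=+5: Y*=(-0.352186, -0.256205)  Y=(0.154853, -0.392441)  product (-0.155082, 0.098538)
  m=+6: Y*=(-0.257243, -0.241920)  Y=(0.032864, -0.238664)  product (-0.066192, 0.053444)
  m=+7: Y*=(-0.092188, -0.111629)  Y=(-0.007789, -0.075984)  product (-0.007764, 0.007874)
Σ over m = (-0.834864, 0.000000); ×(4π/15) → (-0.699414, 0.000000). Real part: -0.699414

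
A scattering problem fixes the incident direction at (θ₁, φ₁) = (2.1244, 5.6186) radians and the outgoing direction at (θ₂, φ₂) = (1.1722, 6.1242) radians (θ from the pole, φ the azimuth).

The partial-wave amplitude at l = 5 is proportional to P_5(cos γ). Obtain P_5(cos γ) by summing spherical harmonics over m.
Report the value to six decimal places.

0.129201

Addition theorem: P_5(cos γ) = (4π/11) Σ_m Y*_{lm}(Ω₁) Y_{lm}(Ω₂), m = −5…5:
  m=-5: -0.20332 + 0.03728j × 0.21611 + 0.22027j = -0.05215 - 0.03673j  (running Σ = -0.05215 - 0.03673j)
  m=-4: 0.35775 + 0.18773j × 0.33062 + 0.24408j = 0.07246 + 0.14939j  (running Σ = 0.02031 + 0.11266j)
  m=-3: -0.13003 - 0.28887j × 0.08559 + 0.04423j = 0.00165 - 0.03048j  (running Σ = 0.02195 + 0.08218j)
  m=-2: 0.02634 - 0.10689j × -0.29086 - 0.09573j = -0.01789 + 0.02857j  (running Σ = 0.00406 + 0.11075j)
  m=-1: -0.27136 + 0.21260j × -0.18432 - 0.02955j = 0.05630 - 0.03117j  (running Σ = 0.06036 + 0.07958j)
  m=0: -0.02855 + 0.00000j × 0.26712 + 0.00000j = -0.00763 + 0.00000j  (running Σ = 0.05274 + 0.07958j)
  m=1: 0.27136 + 0.21260j × 0.18432 - 0.02955j = 0.05630 + 0.03117j  (running Σ = 0.10904 + 0.11075j)
  m=2: 0.02634 + 0.10689j × -0.29086 + 0.09573j = -0.01789 - 0.02857j  (running Σ = 0.09114 + 0.08218j)
  m=3: 0.13003 - 0.28887j × -0.08559 + 0.04423j = 0.00165 + 0.03048j  (running Σ = 0.09279 + 0.11266j)
  m=4: 0.35775 - 0.18773j × 0.33062 - 0.24408j = 0.07246 - 0.14939j  (running Σ = 0.16525 - 0.03673j)
  m=5: 0.20332 + 0.03728j × -0.21611 + 0.22027j = -0.05215 + 0.03673j  (running Σ = 0.11310 + 0.00000j)
Σ over m = 0.11310 + 0.00000j; ×(4π/11) → 0.12920 + 0.00000j. Real part: 0.129201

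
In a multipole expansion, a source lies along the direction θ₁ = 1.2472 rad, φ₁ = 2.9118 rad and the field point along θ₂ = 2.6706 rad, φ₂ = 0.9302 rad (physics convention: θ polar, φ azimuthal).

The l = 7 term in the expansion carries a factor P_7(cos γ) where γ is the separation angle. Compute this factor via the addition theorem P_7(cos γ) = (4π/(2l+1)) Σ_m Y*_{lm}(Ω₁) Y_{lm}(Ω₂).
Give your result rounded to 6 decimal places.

-0.123183

Summing Y*_{l m}(θ₁,φ₁)·Y_{l m}(θ₂,φ₂) over m ∈ [−7, 7]; prefactor 4π/(2·7+1) = 0.837758:
  m=-7: 0.01300 + 0.34409j × 0.00193 - 0.00045j = 0.00018 + 0.00066j  (running Σ = 0.00018 + 0.00066j)
  m=-6: 0.08247 - 0.42416j × -0.01111 - 0.00940j = -0.00490 + 0.00394j  (running Σ = -0.00472 + 0.00460j)
  m=-5: -0.03619 + 0.08064j × -0.00404 + 0.06569j = -0.00515 - 0.00270j  (running Σ = -0.00987 + 0.00189j)
  m=-4: -0.19275 + 0.25269j × 0.16993 - 0.11114j = -0.00467 + 0.06436j  (running Σ = -0.01454 + 0.06626j)
  m=-3: 0.16089 - 0.13262j × -0.39568 - 0.14488j = -0.08287 + 0.02916j  (running Σ = -0.09742 + 0.09542j)
  m=-2: 0.21402 - 0.10592j × 0.14612 + 0.49037j = 0.08321 + 0.08947j  (running Σ = -0.01420 + 0.18489j)
  m=-1: -0.23780 + 0.05563j × 0.08457 - 0.11344j = -0.01380 + 0.03168j  (running Σ = -0.02800 + 0.21657j)
  m=0: -0.21260 + 0.00000j × 0.42819 + 0.00000j = -0.09103 + 0.00000j  (running Σ = -0.11904 + 0.21657j)
  m=1: 0.23780 + 0.05563j × -0.08457 - 0.11344j = -0.01380 - 0.03168j  (running Σ = -0.13284 + 0.18489j)
  m=2: 0.21402 + 0.10592j × 0.14612 - 0.49037j = 0.08321 - 0.08947j  (running Σ = -0.04962 + 0.09542j)
  m=3: -0.16089 - 0.13262j × 0.39568 - 0.14488j = -0.08287 - 0.02916j  (running Σ = -0.13249 + 0.06626j)
  m=4: -0.19275 - 0.25269j × 0.16993 + 0.11114j = -0.00467 - 0.06436j  (running Σ = -0.13716 + 0.00189j)
  m=5: 0.03619 + 0.08064j × 0.00404 + 0.06569j = -0.00515 + 0.00270j  (running Σ = -0.14232 + 0.00460j)
  m=6: 0.08247 + 0.42416j × -0.01111 + 0.00940j = -0.00490 - 0.00394j  (running Σ = -0.14722 + 0.00066j)
  m=7: -0.01300 + 0.34409j × -0.00193 - 0.00045j = 0.00018 - 0.00066j  (running Σ = -0.14704 - 0.00000j)
Σ over m = -0.14704 - 0.00000j; ×(4π/15) → -0.12318 - 0.00000j. Real part: -0.123183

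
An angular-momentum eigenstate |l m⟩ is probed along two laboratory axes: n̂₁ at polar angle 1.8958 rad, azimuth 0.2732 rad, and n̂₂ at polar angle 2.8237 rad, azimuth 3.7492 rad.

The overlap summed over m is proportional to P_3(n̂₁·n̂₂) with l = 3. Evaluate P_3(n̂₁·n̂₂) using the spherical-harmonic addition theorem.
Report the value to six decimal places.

-0.035246

Summing Y*_{l m}(θ₁,φ₁)·Y_{l m}(θ₂,φ₂) over m ∈ [−3, 3]; prefactor 4π/(2·3+1) = 1.795196:
  [-3]  conj(Y_{3,-3})(Ω₁) = 0.24234 + 0.25951j ; Y_{3,-3}(Ω₂) = 0.00318 + 0.01234j ; Δ = -0.00243 + 0.00381j
  [-2]  conj(Y_{3,-2})(Ω₁) = -0.25039 - 0.15228j ; Y_{3,-2}(Ω₂) = -0.03302 + 0.08891j ; Δ = 0.02181 - 0.01723j
  [-1]  conj(Y_{3,-1})(Ω₁) = -0.14456 - 0.04051j ; Y_{3,-1}(Ω₂) = -0.29123 + 0.20251j ; Δ = 0.05030 - 0.01748j
  [+0]  conj(Y_{3,0})(Ω₁) = 0.29673 + 0.00000j ; Y_{3,0}(Ω₂) = -0.53580 + 0.00000j ; Δ = -0.15899 + 0.00000j
  [+1]  conj(Y_{3,1})(Ω₁) = 0.14456 - 0.04051j ; Y_{3,1}(Ω₂) = 0.29123 + 0.20251j ; Δ = 0.05030 + 0.01748j
  [+2]  conj(Y_{3,2})(Ω₁) = -0.25039 + 0.15228j ; Y_{3,2}(Ω₂) = -0.03302 - 0.08891j ; Δ = 0.02181 + 0.01723j
  [+3]  conj(Y_{3,3})(Ω₁) = -0.24234 + 0.25951j ; Y_{3,3}(Ω₂) = -0.00318 + 0.01234j ; Δ = -0.00243 - 0.00381j
Accumulated sum -0.01963 + 0.00000j; after 4π/(2l+1) scaling, -0.03525 + 0.00000j ⇒ P_3 = -0.035246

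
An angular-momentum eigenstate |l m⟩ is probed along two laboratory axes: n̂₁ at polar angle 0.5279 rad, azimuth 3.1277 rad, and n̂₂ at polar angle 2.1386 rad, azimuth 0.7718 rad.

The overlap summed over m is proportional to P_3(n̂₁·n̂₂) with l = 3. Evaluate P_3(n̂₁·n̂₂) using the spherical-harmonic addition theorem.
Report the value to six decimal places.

0.028903

Term-by-term m-sum for l=3 (normalisation 4π/7 = 1.795196):
  term(m=-3) = (0.009436, 0.009419)   from Y*(Ω₁)=(-0.053280, 0.002222), Y(Ω₂)=(-0.169436, -0.183857)
  term(m=-2) = (0.000052, 0.087511)   from Y*(Ω₁)=(0.223925, -0.006223), Y(Ω₂)=(-0.010623, 0.390510)
  term(m=-1) = (-0.038200, 0.038222)   from Y*(Ω₁)=(-0.444597, 0.006177), Y(Ω₂)=(0.087098, -0.084760)
  term(m=+0) = (0.073525, 0.000000)   from Y*(Ω₁)=(0.235762, -0.000000), Y(Ω₂)=(0.311859, 0.000000)
  term(m=+1) = (-0.038200, -0.038222)   from Y*(Ω₁)=(0.444597, 0.006177), Y(Ω₂)=(-0.087098, -0.084760)
  term(m=+2) = (0.000052, -0.087511)   from Y*(Ω₁)=(0.223925, 0.006223), Y(Ω₂)=(-0.010623, -0.390510)
  term(m=+3) = (0.009436, -0.009419)   from Y*(Ω₁)=(0.053280, 0.002222), Y(Ω₂)=(0.169436, -0.183857)
Total Σ_m = (0.016100, 0.000000). Multiply by 1.795196: (0.028903, 0.000000). P_3(cos γ) = 0.028903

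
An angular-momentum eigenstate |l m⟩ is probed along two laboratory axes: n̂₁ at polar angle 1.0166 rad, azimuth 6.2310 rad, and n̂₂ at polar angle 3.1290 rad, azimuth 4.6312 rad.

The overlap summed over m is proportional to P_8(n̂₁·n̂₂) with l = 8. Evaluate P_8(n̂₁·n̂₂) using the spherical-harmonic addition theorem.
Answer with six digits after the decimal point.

0.002959

Addition theorem: P_8(cos γ) = (4π/17) Σ_m Y*_{lm}(Ω₁) Y_{lm}(Ω₂), m = −8…8:
  m=-8: +0.128778-0.057120i × +0.000000+0.000000i = +0.000000+0.000000i  (running Σ = +0.000000+0.000000i)
  m=-7: +0.325742-0.124584i × -0.000000+0.000000i = -0.000000+0.000000i  (running Σ = -0.000000+0.000000i)
  m=-6: +0.426995-0.138245i × -0.000000-0.000000i = -0.000000-0.000000i  (running Σ = -0.000000-0.000000i)
  m=-5: +0.212147-0.056646i × +0.000000-0.000000i = +0.000000-0.000000i  (running Σ = +0.000000-0.000000i)
  m=-4: -0.210240+0.044535i × +0.000000+0.000000i = -0.000000-0.000000i  (running Σ = -0.000000-0.000000i)
  m=-3: -0.337603+0.053290i × -0.000007+0.000027i = +0.000001-0.000009i  (running Σ = +0.000001-0.000010i)
  m=-2: +0.048416-0.005072i × -0.001614-0.000264i = -0.000079-0.000005i  (running Σ = -0.000079-0.000014i)
  m=-1: +0.345806-0.018062i × +0.005032-0.061848i = +0.000623-0.021478i  (running Σ = +0.000544-0.021492i)
  m=0: +0.002513-0.000000i × +1.159789+0.000000i = +0.002915+0.000000i  (running Σ = +0.003459-0.021492i)
  m=1: -0.345806-0.018062i × -0.005032-0.061848i = +0.000623+0.021478i  (running Σ = +0.004082-0.000014i)
  m=2: +0.048416+0.005072i × -0.001614+0.000264i = -0.000079+0.000005i  (running Σ = +0.004003-0.000010i)
  m=3: +0.337603+0.053290i × +0.000007+0.000027i = +0.000001+0.000009i  (running Σ = +0.004004-0.000000i)
  m=4: -0.210240-0.044535i × +0.000000-0.000000i = -0.000000+0.000000i  (running Σ = +0.004004-0.000000i)
  m=5: -0.212147-0.056646i × -0.000000-0.000000i = +0.000000+0.000000i  (running Σ = +0.004004-0.000000i)
  m=6: +0.426995+0.138245i × -0.000000+0.000000i = -0.000000+0.000000i  (running Σ = +0.004004+0.000000i)
  m=7: -0.325742-0.124584i × +0.000000+0.000000i = -0.000000-0.000000i  (running Σ = +0.004004+0.000000i)
  m=8: +0.128778+0.057120i × +0.000000-0.000000i = +0.000000-0.000000i  (running Σ = +0.004004-0.000000i)
Σ over m = +0.004004-0.000000i; ×(4π/17) → +0.002959-0.000000i. Real part: 0.002959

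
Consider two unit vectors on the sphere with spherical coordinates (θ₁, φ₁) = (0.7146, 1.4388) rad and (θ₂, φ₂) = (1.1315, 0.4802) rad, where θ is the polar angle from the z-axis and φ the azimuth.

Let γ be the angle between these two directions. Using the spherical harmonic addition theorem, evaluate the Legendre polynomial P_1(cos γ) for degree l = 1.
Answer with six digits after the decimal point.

Expand P_1 via completeness: Σ_{m} conj(Y_{1,m}) at Ω₁ times Y_{1,m} at Ω₂ —
  term(m=-1) = 0.04068 + 0.05794j   from Y*(Ω₁)=0.02980 + 0.22444j, Y(Ω₂)=0.27733 - 0.14445j
  term(m=+0) = 0.07669 + 0.00000j   from Y*(Ω₁)=0.36907 + 0.00000j, Y(Ω₂)=0.20780 + 0.00000j
  term(m=+1) = 0.04068 - 0.05794j   from Y*(Ω₁)=-0.02980 + 0.22444j, Y(Ω₂)=-0.27733 - 0.14445j
Accumulated sum 0.15806 + 0.00000j; after 4π/(2l+1) scaling, 0.66209 + 0.00000j ⇒ P_1 = 0.662086

0.662086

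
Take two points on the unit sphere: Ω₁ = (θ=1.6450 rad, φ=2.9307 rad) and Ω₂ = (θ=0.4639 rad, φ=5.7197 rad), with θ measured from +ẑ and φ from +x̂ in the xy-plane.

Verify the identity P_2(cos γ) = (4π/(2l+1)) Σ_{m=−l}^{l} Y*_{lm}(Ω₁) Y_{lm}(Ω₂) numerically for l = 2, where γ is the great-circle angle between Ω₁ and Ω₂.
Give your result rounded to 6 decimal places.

Addition theorem: P_2(cos γ) = (4π/5) Σ_m Y*_{lm}(Ω₁) Y_{lm}(Ω₂), m = −2…2:
  term(m=-2) = 0.02262 + 0.01926j   from Y*(Ω₁)=0.35048 - 0.15727j, Y(Ω₂)=0.03321 + 0.06984j
  term(m=-1) = 0.01657 + 0.00610j   from Y*(Ω₁)=0.05585 - 0.01196j, Y(Ω₂)=0.26134 + 0.16512j
  term(m=+0) = -0.13691 + 0.00000j   from Y*(Ω₁)=-0.31019 + 0.00000j, Y(Ω₂)=0.44136 + 0.00000j
  term(m=+1) = 0.01657 - 0.00610j   from Y*(Ω₁)=-0.05585 - 0.01196j, Y(Ω₂)=-0.26134 + 0.16512j
  term(m=+2) = 0.02262 - 0.01926j   from Y*(Ω₁)=0.35048 + 0.15727j, Y(Ω₂)=0.03321 - 0.06984j
Total Σ_m = -0.05852 + 0.00000j. Multiply by 2.513274: -0.14708 + 0.00000j. P_2(cos γ) = -0.147078

-0.147078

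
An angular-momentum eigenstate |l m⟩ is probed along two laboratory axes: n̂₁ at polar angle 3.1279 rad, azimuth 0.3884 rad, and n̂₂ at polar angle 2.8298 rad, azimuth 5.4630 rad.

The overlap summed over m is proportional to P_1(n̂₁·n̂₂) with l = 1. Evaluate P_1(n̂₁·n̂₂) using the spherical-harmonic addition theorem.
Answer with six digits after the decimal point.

Expand P_1 via completeness: Σ_{m} conj(Y_{1,m}) at Ω₁ times Y_{1,m} at Ω₂ —
  m=-1: Y*=(0.004378, 0.001792)  Y=(0.072291, 0.077504)  product (0.000178, 0.000469)
  m=+0: Y*=(-0.488557, -0.000000)  Y=(-0.465045, 0.000000)  product (0.227201, 0.000000)
  m=+1: Y*=(-0.004378, 0.001792)  Y=(-0.072291, 0.077504)  product (0.000178, -0.000469)
Σ over m = (0.227556, 0.000000); ×(4π/3) → (0.953184, 0.000000). Real part: 0.953184

0.953184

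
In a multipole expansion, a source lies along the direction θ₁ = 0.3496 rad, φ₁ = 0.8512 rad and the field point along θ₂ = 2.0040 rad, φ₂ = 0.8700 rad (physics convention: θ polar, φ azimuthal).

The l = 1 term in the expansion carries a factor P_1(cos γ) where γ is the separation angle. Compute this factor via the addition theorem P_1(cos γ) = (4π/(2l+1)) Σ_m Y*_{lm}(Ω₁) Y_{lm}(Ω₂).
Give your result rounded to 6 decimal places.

Expand P_1 via completeness: Σ_{m} conj(Y_{1,m}) at Ω₁ times Y_{1,m} at Ω₂ —
  term(m=-1) = 0.03710 - 0.00070j   from Y*(Ω₁)=0.07800 + 0.08900j, Y(Ω₂)=0.20220 - 0.23968j
  term(m=+0) = -0.09415 + 0.00000j   from Y*(Ω₁)=0.45905 + 0.00000j, Y(Ω₂)=-0.20511 + 0.00000j
  term(m=+1) = 0.03710 + 0.00070j   from Y*(Ω₁)=-0.07800 + 0.08900j, Y(Ω₂)=-0.20220 - 0.23968j
Σ over m = -0.01995 + 0.00000j; ×(4π/3) → -0.08356 + 0.00000j. Real part: -0.083561

-0.083561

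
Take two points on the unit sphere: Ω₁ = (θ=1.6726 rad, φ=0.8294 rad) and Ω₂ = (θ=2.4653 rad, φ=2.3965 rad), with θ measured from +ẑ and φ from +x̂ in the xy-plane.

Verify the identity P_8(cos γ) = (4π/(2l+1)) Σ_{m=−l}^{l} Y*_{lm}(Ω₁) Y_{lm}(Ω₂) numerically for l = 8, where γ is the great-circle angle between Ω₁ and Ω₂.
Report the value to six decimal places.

0.210323

Expand P_8 via completeness: Σ_{m} conj(Y_{8,m}) at Ω₁ times Y_{8,m} at Ω₂ —
  [-8]  conj(Y_{8,-8})(Ω₁) = 0.46414 + 0.17049j ; Y_{8,-8}(Ω₂) = 0.01151 - 0.00385j ; Δ = 0.00600 + 0.00018j
  [-7]  conj(Y_{8,-7})(Ω₁) = -0.17946 + 0.09283j ; Y_{8,-7}(Ω₂) = 0.02918 - 0.05301j ; Δ = -0.00032 + 0.01222j
  [-6]  conj(Y_{8,-6})(Ω₁) = -0.08046 + 0.29766j ; Y_{8,-6}(Ω₂) = -0.04403 - 0.17850j ; Δ = 0.05668 + 0.00126j
  [-5]  conj(Y_{8,-5})(Ω₁) = -0.12273 - 0.19344j ; Y_{8,-5}(Ω₂) = -0.31125 - 0.20565j ; Δ = -0.00158 + 0.08545j
  [-4]  conj(Y_{8,-4})(Ω₁) = -0.24088 - 0.04284j ; Y_{8,-4}(Ω₂) = -0.47315 + 0.07695j ; Δ = 0.11727 + 0.00173j
  [-3]  conj(Y_{8,-3})(Ω₁) = 0.18984 - 0.14534j ; Y_{8,-3}(Ω₂) = -0.16625 + 0.21225j ; Δ = -0.00071 + 0.06446j
  [-2]  conj(Y_{8,-2})(Ω₁) = 0.01892 - 0.21440j ; Y_{8,-2}(Ω₂) = -0.01683 - 0.20827j ; Δ = -0.04497 - 0.00033j
  [-1]  conj(Y_{8,-1})(Ω₁) = 0.16388 + 0.17897j ; Y_{8,-1}(Ω₂) = -0.28392 - 0.26191j ; Δ = 0.00035 - 0.09373j
  [+0]  conj(Y_{8,0})(Ω₁) = 0.20638 + 0.00000j ; Y_{8,0}(Ω₂) = 0.09258 + 0.00000j ; Δ = 0.01911 + 0.00000j
  [+1]  conj(Y_{8,1})(Ω₁) = -0.16388 + 0.17897j ; Y_{8,1}(Ω₂) = 0.28392 - 0.26191j ; Δ = 0.00035 + 0.09373j
  [+2]  conj(Y_{8,2})(Ω₁) = 0.01892 + 0.21440j ; Y_{8,2}(Ω₂) = -0.01683 + 0.20827j ; Δ = -0.04497 + 0.00033j
  [+3]  conj(Y_{8,3})(Ω₁) = -0.18984 - 0.14534j ; Y_{8,3}(Ω₂) = 0.16625 + 0.21225j ; Δ = -0.00071 - 0.06446j
  [+4]  conj(Y_{8,4})(Ω₁) = -0.24088 + 0.04284j ; Y_{8,4}(Ω₂) = -0.47315 - 0.07695j ; Δ = 0.11727 - 0.00173j
  [+5]  conj(Y_{8,5})(Ω₁) = 0.12273 - 0.19344j ; Y_{8,5}(Ω₂) = 0.31125 - 0.20565j ; Δ = -0.00158 - 0.08545j
  [+6]  conj(Y_{8,6})(Ω₁) = -0.08046 - 0.29766j ; Y_{8,6}(Ω₂) = -0.04403 + 0.17850j ; Δ = 0.05668 - 0.00126j
  [+7]  conj(Y_{8,7})(Ω₁) = 0.17946 + 0.09283j ; Y_{8,7}(Ω₂) = -0.02918 - 0.05301j ; Δ = -0.00032 - 0.01222j
  [+8]  conj(Y_{8,8})(Ω₁) = 0.46414 - 0.17049j ; Y_{8,8}(Ω₂) = 0.01151 + 0.00385j ; Δ = 0.00600 - 0.00018j
Σ over m = 0.28453 + 0.00000j; ×(4π/17) → 0.21032 + 0.00000j. Real part: 0.210323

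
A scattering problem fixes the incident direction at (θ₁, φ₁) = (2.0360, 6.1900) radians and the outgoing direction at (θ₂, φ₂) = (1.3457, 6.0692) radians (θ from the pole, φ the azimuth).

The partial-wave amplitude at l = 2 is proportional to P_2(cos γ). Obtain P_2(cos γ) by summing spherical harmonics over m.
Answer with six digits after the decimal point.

Expand P_2 via completeness: Σ_{m} conj(Y_{2,m}) at Ω₁ times Y_{2,m} at Ω₂ —
  m=-2: Y*=+0.303195-0.057170i  Y=+0.333928+0.152327i  product +0.109954+0.027094i
  m=-1: Y*=-0.308395+0.028821i  Y=+0.164249+0.035693i  product -0.051682-0.006274i
  m=+0: Y*=-0.124977-0.000000i  Y=-0.268255+0.000000i  product +0.033526+0.000000i
  m=+1: Y*=+0.308395+0.028821i  Y=-0.164249+0.035693i  product -0.051682+0.006274i
  m=+2: Y*=+0.303195+0.057170i  Y=+0.333928-0.152327i  product +0.109954-0.027094i
Total Σ_m = +0.150069+0.000000i. Multiply by 2.513274: +0.377164+0.000000i. P_2(cos γ) = 0.377164

0.377164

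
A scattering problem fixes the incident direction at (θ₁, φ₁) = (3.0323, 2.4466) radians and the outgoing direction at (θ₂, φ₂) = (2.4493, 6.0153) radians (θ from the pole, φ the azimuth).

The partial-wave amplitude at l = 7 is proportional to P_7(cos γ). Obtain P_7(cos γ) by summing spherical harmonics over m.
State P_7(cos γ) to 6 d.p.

Summing Y*_{l m}(θ₁,φ₁)·Y_{l m}(θ₂,φ₂) over m ∈ [−7, 7]; prefactor 4π/(2·7+1) = 0.837758:
  m=-7: -0.000000-0.000000i × -0.006470+0.020595i = +0.000000+0.000000i  (running Σ = +0.000000+0.000000i)
  m=-6: +0.000002-0.000003i × +0.003556-0.097345i = -0.000000-0.000000i  (running Σ = -0.000000-0.000000i)
  m=-5: +0.000063-0.000022i × +0.059764+0.253678i = +0.000009+0.000015i  (running Σ = +0.000009+0.000015i)
  m=-4: +0.000951+0.000360i × -0.211169-0.387227i = -0.000062-0.000444i  (running Σ = -0.000052-0.000430i)
  m=-3: +0.005465+0.009676i × +0.281638+0.292115i = -0.001287+0.004322i  (running Σ = -0.001340+0.003892i)
  m=-2: -0.015282+0.083594i × -0.001270-0.000754i = +0.000082-0.000095i  (running Σ = -0.001257+0.003797i)
  m=-1: -0.315565+0.263107i × -0.375593-0.103094i = +0.145649-0.066288i  (running Σ = +0.144392-0.062491i)
  m=0: -0.917255-0.000000i × +0.126987+0.000000i = -0.116479-0.000000i  (running Σ = +0.027912-0.062491i)
  m=1: +0.315565+0.263107i × +0.375593-0.103094i = +0.145649+0.066288i  (running Σ = +0.173561+0.003797i)
  m=2: -0.015282-0.083594i × -0.001270+0.000754i = +0.000082+0.000095i  (running Σ = +0.173643+0.003892i)
  m=3: -0.005465+0.009676i × -0.281638+0.292115i = -0.001287-0.004322i  (running Σ = +0.172356-0.000430i)
  m=4: +0.000951-0.000360i × -0.211169+0.387227i = -0.000062+0.000444i  (running Σ = +0.172295+0.000015i)
  m=5: -0.000063-0.000022i × -0.059764+0.253678i = +0.000009-0.000015i  (running Σ = +0.172304-0.000000i)
  m=6: +0.000002+0.000003i × +0.003556+0.097345i = -0.000000+0.000000i  (running Σ = +0.172304+0.000000i)
  m=7: +0.000000-0.000000i × +0.006470+0.020595i = +0.000000-0.000000i  (running Σ = +0.172304+0.000000i)
Total Σ_m = +0.172304+0.000000i. Multiply by 0.837758: +0.144349+0.000000i. P_7(cos γ) = 0.144349

0.144349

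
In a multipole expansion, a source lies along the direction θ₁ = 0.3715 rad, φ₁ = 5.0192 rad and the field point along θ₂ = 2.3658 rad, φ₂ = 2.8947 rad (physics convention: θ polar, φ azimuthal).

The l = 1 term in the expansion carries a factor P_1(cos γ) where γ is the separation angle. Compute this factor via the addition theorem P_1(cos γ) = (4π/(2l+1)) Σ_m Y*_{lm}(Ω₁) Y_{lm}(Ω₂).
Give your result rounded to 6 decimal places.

-0.798844

Addition theorem: P_1(cos γ) = (4π/3) Σ_m Y*_{lm}(Ω₁) Y_{lm}(Ω₂), m = −1…1:
  [-1]  conj(Y_{1,-1})(Ω₁) = +0.037879-0.119562i ; Y_{1,-1}(Ω₂) = -0.234607-0.059129i ; Δ = -0.015956+0.025810i
  [+0]  conj(Y_{1,0})(Ω₁) = +0.455272-0.000000i ; Y_{1,0}(Ω₂) = -0.348797+0.000000i ; Δ = -0.158797+0.000000i
  [+1]  conj(Y_{1,1})(Ω₁) = -0.037879-0.119562i ; Y_{1,1}(Ω₂) = +0.234607-0.059129i ; Δ = -0.015956-0.025810i
Total Σ_m = -0.190710+0.000000i. Multiply by 4.188790: -0.798844+0.000000i. P_1(cos γ) = -0.798844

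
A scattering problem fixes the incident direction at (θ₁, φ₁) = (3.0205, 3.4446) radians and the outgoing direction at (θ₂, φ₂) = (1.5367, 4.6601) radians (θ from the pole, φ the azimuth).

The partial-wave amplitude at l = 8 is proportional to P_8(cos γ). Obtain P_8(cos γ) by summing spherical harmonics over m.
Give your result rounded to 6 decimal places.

0.272783

Addition theorem: P_8(cos γ) = (4π/17) Σ_m Y*_{lm}(Ω₁) Y_{lm}(Ω₂), m = −8…8:
  m=-8: Y*=(-0.000000, 0.000000)  Y=(0.468801, 0.208405)  product (-0.000000, 0.000000)
  m=-7: Y*=(-0.000000, 0.000001)  Y=(0.025053, -0.065361)  product (0.000000, 0.000000)
  m=-6: Y*=(-0.000004, 0.000016)  Y=(0.350576, 0.113744)  product (-0.000003, 0.000005)
  m=-5: Y*=(0.000014, 0.000244)  Y=(0.021308, -0.079636)  product (0.000020, 0.000004)
  m=-4: Y*=(0.000974, 0.002596)  Y=(0.320204, 0.067967)  product (0.000135, 0.000898)
  m=-3: Y*=(0.014322, 0.018387)  Y=(0.013791, -0.087192)  product (0.001801, -0.000995)
  m=-2: Y*=(0.114090, 0.079065)  Y=(0.308187, 0.032348)  product (0.032604, 0.028057)
  m=-1: Y*=(0.498909, 0.155976)  Y=(0.004744, -0.090646)  product (0.016506, -0.044484)
  m=+0: Y*=(0.875615, -0.000000)  Y=(0.304816, 0.000000)  product (0.266902, 0.000000)
  m=+1: Y*=(-0.498909, 0.155976)  Y=(-0.004744, -0.090646)  product (0.016506, 0.044484)
  m=+2: Y*=(0.114090, -0.079065)  Y=(0.308187, -0.032348)  product (0.032604, -0.028057)
  m=+3: Y*=(-0.014322, 0.018387)  Y=(-0.013791, -0.087192)  product (0.001801, 0.000995)
  m=+4: Y*=(0.000974, -0.002596)  Y=(0.320204, -0.067967)  product (0.000135, -0.000898)
  m=+5: Y*=(-0.000014, 0.000244)  Y=(-0.021308, -0.079636)  product (0.000020, -0.000004)
  m=+6: Y*=(-0.000004, -0.000016)  Y=(0.350576, -0.113744)  product (-0.000003, -0.000005)
  m=+7: Y*=(0.000000, 0.000001)  Y=(-0.025053, -0.065361)  product (0.000000, -0.000000)
  m=+8: Y*=(-0.000000, -0.000000)  Y=(0.468801, -0.208405)  product (-0.000000, -0.000000)
Total Σ_m = (0.369025, -0.000000). Multiply by 0.739198: (0.272783, -0.000000). P_8(cos γ) = 0.272783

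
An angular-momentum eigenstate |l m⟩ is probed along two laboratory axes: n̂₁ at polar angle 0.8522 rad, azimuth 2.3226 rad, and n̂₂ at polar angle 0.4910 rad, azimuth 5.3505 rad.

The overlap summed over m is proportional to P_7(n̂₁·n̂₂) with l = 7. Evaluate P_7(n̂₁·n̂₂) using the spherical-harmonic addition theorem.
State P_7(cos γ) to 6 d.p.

-0.291258

Expand P_7 via completeness: Σ_{m} conj(Y_{7,m}) at Ω₁ times Y_{7,m} at Ω₂ —
  term(m=-7) = (-0.000124, -0.000127)   from Y*(Ω₁)=(-0.058361, -0.035801), Y(Ω₂)=(0.002513, 0.000630)
  term(m=-6) = (0.003153, 0.002561)   from Y*(Ω₁)=(0.044856, 0.219516), Y(Ω₂)=(0.014017, -0.011500)
  term(m=-5) = (-0.026976, -0.017232)   from Y*(Ω₁)=(0.237893, -0.335047), Y(Ω₂)=(-0.003813, -0.077807)
  term(m=-4) = (0.083471, 0.040813)   from Y*(Ω₁)=(-0.404875, 0.054736), Y(Ω₂)=(-0.189080, -0.126367)
  term(m=-3) = (-0.024713, -0.008772)   from Y*(Ω₁)=(0.045906, 0.037474), Y(Ω₂)=(-0.416664, 0.149049)
  term(m=-2) = (-0.161621, -0.037397)   from Y*(Ω₁)=(0.022779, 0.338519), Y(Ω₂)=(-0.141956, 0.467882)
  term(m=-1) = (0.015625, 0.001784)   from Y*(Ω₁)=(0.149256, -0.159637), Y(Ω₂)=(0.042864, 0.057799)
  term(m=+0) = (-0.125293, 0.000000)   from Y*(Ω₁)=(0.282088, -0.000000), Y(Ω₂)=(-0.444163, 0.000000)
  term(m=+1) = (0.015625, -0.001784)   from Y*(Ω₁)=(-0.149256, -0.159637), Y(Ω₂)=(-0.042864, 0.057799)
  term(m=+2) = (-0.161621, 0.037397)   from Y*(Ω₁)=(0.022779, -0.338519), Y(Ω₂)=(-0.141956, -0.467882)
  term(m=+3) = (-0.024713, 0.008772)   from Y*(Ω₁)=(-0.045906, 0.037474), Y(Ω₂)=(0.416664, 0.149049)
  term(m=+4) = (0.083471, -0.040813)   from Y*(Ω₁)=(-0.404875, -0.054736), Y(Ω₂)=(-0.189080, 0.126367)
  term(m=+5) = (-0.026976, 0.017232)   from Y*(Ω₁)=(-0.237893, -0.335047), Y(Ω₂)=(0.003813, -0.077807)
  term(m=+6) = (0.003153, -0.002561)   from Y*(Ω₁)=(0.044856, -0.219516), Y(Ω₂)=(0.014017, 0.011500)
  term(m=+7) = (-0.000124, 0.000127)   from Y*(Ω₁)=(0.058361, -0.035801), Y(Ω₂)=(-0.002513, 0.000630)
Total Σ_m = (-0.347663, -0.000000). Multiply by 0.837758: (-0.291258, -0.000000). P_7(cos γ) = -0.291258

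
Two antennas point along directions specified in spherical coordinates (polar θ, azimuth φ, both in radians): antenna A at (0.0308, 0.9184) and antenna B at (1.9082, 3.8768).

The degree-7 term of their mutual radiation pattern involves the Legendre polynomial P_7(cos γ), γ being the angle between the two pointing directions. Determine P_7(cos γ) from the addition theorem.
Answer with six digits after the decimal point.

0.111064

Summing Y*_{l m}(θ₁,φ₁)·Y_{l m}(θ₂,φ₂) over m ∈ [−7, 7]; prefactor 4π/(2·7+1) = 0.837758:
  term(m=-7) = -0.00000 - 0.00000j   from Y*(Ω₁)=0.00000 + 0.00000j, Y(Ω₂)=-0.14009 - 0.30221j
  term(m=-6) = -0.00000 - 0.00000j   from Y*(Ω₁)=0.00000 - 0.00000j, Y(Ω₂)=0.12969 - 0.41757j
  term(m=-5) = -0.00000 - 0.00000j   from Y*(Ω₁)=-0.00000 - 0.00000j, Y(Ω₂)=0.10031 - 0.05937j
  term(m=-4) = 0.00000 + 0.00000j   from Y*(Ω₁)=-0.00001 - 0.00000j, Y(Ω₂)=-0.29734 - 0.06051j
  term(m=-3) = 0.00005 + 0.00003j   from Y*(Ω₁)=-0.00024 + 0.00010j, Y(Ω₂)=-0.13866 - 0.18826j
  term(m=-2) = -0.00142 - 0.00055j   from Y*(Ω₁)=-0.00186 + 0.00684j, Y(Ω₂)=-0.02155 + 0.21396j
  term(m=-1) = -0.03272 - 0.00606j   from Y*(Ω₁)=0.07594 + 0.09940j, Y(Ω₂)=-0.19733 + 0.17845j
  term(m=+0) = 0.20076 + 0.00000j   from Y*(Ω₁)=1.07809 + 0.00000j, Y(Ω₂)=0.18622 + 0.00000j
  term(m=+1) = -0.03272 + 0.00606j   from Y*(Ω₁)=-0.07594 + 0.09940j, Y(Ω₂)=0.19733 + 0.17845j
  term(m=+2) = -0.00142 + 0.00055j   from Y*(Ω₁)=-0.00186 - 0.00684j, Y(Ω₂)=-0.02155 - 0.21396j
  term(m=+3) = 0.00005 - 0.00003j   from Y*(Ω₁)=0.00024 + 0.00010j, Y(Ω₂)=0.13866 - 0.18826j
  term(m=+4) = 0.00000 - 0.00000j   from Y*(Ω₁)=-0.00001 + 0.00000j, Y(Ω₂)=-0.29734 + 0.06051j
  term(m=+5) = -0.00000 + 0.00000j   from Y*(Ω₁)=0.00000 - 0.00000j, Y(Ω₂)=-0.10031 - 0.05937j
  term(m=+6) = -0.00000 + 0.00000j   from Y*(Ω₁)=0.00000 + 0.00000j, Y(Ω₂)=0.12969 + 0.41757j
  term(m=+7) = -0.00000 + 0.00000j   from Y*(Ω₁)=-0.00000 + 0.00000j, Y(Ω₂)=0.14009 - 0.30221j
Σ over m = 0.13257 - 0.00000j; ×(4π/15) → 0.11106 - 0.00000j. Real part: 0.111064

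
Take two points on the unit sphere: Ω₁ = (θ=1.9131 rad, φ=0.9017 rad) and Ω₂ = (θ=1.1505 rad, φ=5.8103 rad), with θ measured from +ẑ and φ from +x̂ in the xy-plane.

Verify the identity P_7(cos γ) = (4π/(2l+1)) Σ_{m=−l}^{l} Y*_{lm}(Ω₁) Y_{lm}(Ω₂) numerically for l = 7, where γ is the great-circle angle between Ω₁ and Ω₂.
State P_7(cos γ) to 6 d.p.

-0.066592

Term-by-term m-sum for l=7 (normalisation 4π/15 = 0.837758):
  m=-7: 0.32895 + 0.00945j × -0.26061 - 0.04436j = -0.08531 - 0.01705j  (running Σ = -0.08531 - 0.01705j)
  m=-6: -0.28192 + 0.33620j × -0.42177 + 0.13245j = 0.07438 - 0.17914j  (running Σ = -0.01093 - 0.19619j)
  m=-5: -0.02560 - 0.12384j × -0.19319 + 0.19003j = 0.02848 + 0.01906j  (running Σ = 0.01755 - 0.17713j)
  m=-4: -0.26613 - 0.13358j × 0.05481 - 0.16497j = -0.03662 + 0.03658j  (running Σ = -0.01908 - 0.14055j)
  m=-3: 0.21963 - 0.10246j × -0.05135 - 0.33490j = -0.04559 - 0.06829j  (running Σ = -0.06467 - 0.20885j)
  m=-2: 0.04750 - 0.20051j × 0.02024 + 0.02805j = 0.00658 - 0.00273j  (running Σ = -0.05808 - 0.21157j)
  m=-1: 0.16944 + 0.21427j × 0.29774 + 0.15232j = 0.01781 + 0.08961j  (running Σ = -0.04027 - 0.12196j)
  m=0: 0.17633 + 0.00000j × 0.00599 + 0.00000j = 0.00106 + 0.00000j  (running Σ = -0.03922 - 0.12196j)
  m=1: -0.16944 + 0.21427j × -0.29774 + 0.15232j = 0.01781 - 0.08961j  (running Σ = -0.02141 - 0.21157j)
  m=2: 0.04750 + 0.20051j × 0.02024 - 0.02805j = 0.00658 + 0.00273j  (running Σ = -0.01482 - 0.20885j)
  m=3: -0.21963 - 0.10246j × 0.05135 - 0.33490j = -0.04559 + 0.06829j  (running Σ = -0.06041 - 0.14055j)
  m=4: -0.26613 + 0.13358j × 0.05481 + 0.16497j = -0.03662 - 0.03658j  (running Σ = -0.09704 - 0.17713j)
  m=5: 0.02560 - 0.12384j × 0.19319 + 0.19003j = 0.02848 - 0.01906j  (running Σ = -0.06856 - 0.19619j)
  m=6: -0.28192 - 0.33620j × -0.42177 - 0.13245j = 0.07438 + 0.17914j  (running Σ = 0.00582 - 0.01705j)
  m=7: -0.32895 + 0.00945j × 0.26061 - 0.04436j = -0.08531 + 0.01705j  (running Σ = -0.07949 + 0.00000j)
Total Σ_m = -0.07949 + 0.00000j. Multiply by 0.837758: -0.06659 + 0.00000j. P_7(cos γ) = -0.066592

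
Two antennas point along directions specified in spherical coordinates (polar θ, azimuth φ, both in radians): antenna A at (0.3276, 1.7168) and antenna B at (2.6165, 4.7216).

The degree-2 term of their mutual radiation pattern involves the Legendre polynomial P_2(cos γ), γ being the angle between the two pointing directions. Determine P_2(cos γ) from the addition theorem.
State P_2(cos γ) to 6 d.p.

0.937823

Addition theorem: P_2(cos γ) = (4π/5) Σ_m Y*_{lm}(Ω₁) Y_{lm}(Ω₂), m = −2…2:
  term(m=-2) = (0.003738, 0.001049)   from Y*(Ω₁)=(-0.038301, -0.011513), Y(Ω₂)=(-0.097052, 0.001788)
  term(m=-1) = (0.078133, 0.010755)   from Y*(Ω₁)=(-0.034242, 0.232860), Y(Ω₂)=(-0.003087, -0.335085)
  term(m=+0) = (0.209406, 0.000000)   from Y*(Ω₁)=(0.532819, -0.000000), Y(Ω₂)=(0.393014, 0.000000)
  term(m=+1) = (0.078133, -0.010755)   from Y*(Ω₁)=(0.034242, 0.232860), Y(Ω₂)=(0.003087, -0.335085)
  term(m=+2) = (0.003738, -0.001049)   from Y*(Ω₁)=(-0.038301, 0.011513), Y(Ω₂)=(-0.097052, -0.001788)
Total Σ_m = (0.373148, 0.000000). Multiply by 2.513274: (0.937823, 0.000000). P_2(cos γ) = 0.937823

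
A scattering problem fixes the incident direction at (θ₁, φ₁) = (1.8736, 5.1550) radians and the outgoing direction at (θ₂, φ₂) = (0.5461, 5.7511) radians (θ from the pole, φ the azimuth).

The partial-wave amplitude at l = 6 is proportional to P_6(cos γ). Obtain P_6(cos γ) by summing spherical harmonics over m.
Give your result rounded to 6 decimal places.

Summing Y*_{l m}(θ₁,φ₁)·Y_{l m}(θ₂,φ₂) over m ∈ [−6, 6]; prefactor 4π/(2·6+1) = 0.966644:
  [-6]  conj(Y_{6,-6})(Ω₁) = +0.323044-0.170621i ; Y_{6,-6}(Ω₂) = -0.009468-0.000483i ; Δ = -0.003141+0.001460i
  [-5]  conj(Y_{6,-5})(Ω₁) = -0.316593-0.236830i ; Y_{6,-5}(Ω₂) = -0.047901+0.025009i ; Δ = +0.021088+0.003427i
  [-4]  conj(Y_{6,-4})(Ω₁) = +0.001284-0.006346i ; Y_{6,-4}(Ω₂) = -0.096594+0.154913i ; Δ = +0.000859+0.000812i
  [-3]  conj(Y_{6,-3})(Ω₁) = -0.331500+0.082166i ; Y_{6,-3}(Ω₂) = -0.009991+0.392342i ; Δ = -0.028925-0.130882i
  [-2]  conj(Y_{6,-2})(Ω₁) = +0.063811+0.078016i ; Y_{6,-2}(Ω₂) = +0.232482+0.418933i ; Δ = -0.017848+0.044870i
  [-1]  conj(Y_{6,-1})(Ω₁) = -0.130242+0.274787i ; Y_{6,-1}(Ω₂) = +0.108807+0.064057i ; Δ = -0.031773+0.021556i
  [+0]  conj(Y_{6,0})(Ω₁) = +0.127677-0.000000i ; Y_{6,0}(Ω₂) = -0.403456+0.000000i ; Δ = -0.051512+0.000000i
  [+1]  conj(Y_{6,1})(Ω₁) = +0.130242+0.274787i ; Y_{6,1}(Ω₂) = -0.108807+0.064057i ; Δ = -0.031773-0.021556i
  [+2]  conj(Y_{6,2})(Ω₁) = +0.063811-0.078016i ; Y_{6,2}(Ω₂) = +0.232482-0.418933i ; Δ = -0.017848-0.044870i
  [+3]  conj(Y_{6,3})(Ω₁) = +0.331500+0.082166i ; Y_{6,3}(Ω₂) = +0.009991+0.392342i ; Δ = -0.028925+0.130882i
  [+4]  conj(Y_{6,4})(Ω₁) = +0.001284+0.006346i ; Y_{6,4}(Ω₂) = -0.096594-0.154913i ; Δ = +0.000859-0.000812i
  [+5]  conj(Y_{6,5})(Ω₁) = +0.316593-0.236830i ; Y_{6,5}(Ω₂) = +0.047901+0.025009i ; Δ = +0.021088-0.003427i
  [+6]  conj(Y_{6,6})(Ω₁) = +0.323044+0.170621i ; Y_{6,6}(Ω₂) = -0.009468+0.000483i ; Δ = -0.003141-0.001460i
Total Σ_m = -0.170993-0.000000i. Multiply by 0.966644: -0.165290-0.000000i. P_6(cos γ) = -0.165290

-0.165290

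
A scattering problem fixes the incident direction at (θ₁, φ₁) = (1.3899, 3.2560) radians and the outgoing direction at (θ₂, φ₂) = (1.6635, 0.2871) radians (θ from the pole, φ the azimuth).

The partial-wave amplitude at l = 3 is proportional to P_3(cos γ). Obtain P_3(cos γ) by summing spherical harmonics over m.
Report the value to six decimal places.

-0.891807

Summing Y*_{l m}(θ₁,φ₁)·Y_{l m}(θ₂,φ₂) over m ∈ [−3, 3]; prefactor 4π/(2·3+1) = 1.795196:
  m=-3: Y*=-0.37397 - 0.13364j  Y=0.26831 - 0.31248j  product -0.14210 + 0.08100j
  m=-2: Y*=0.17328 + 0.04036j  Y=-0.07875 + 0.05095j  product -0.01570 + 0.00565j
  m=-1: Y*=0.26471 + 0.03042j  Y=-0.29540 + 0.08722j  product -0.08085 + 0.01410j
  m=+0: Y*=-0.19055 + 0.00000j  Y=0.10216 + 0.00000j  product -0.01947 + 0.00000j
  m=+1: Y*=-0.26471 + 0.03042j  Y=0.29540 + 0.08722j  product -0.08085 - 0.01410j
  m=+2: Y*=0.17328 - 0.04036j  Y=-0.07875 - 0.05095j  product -0.01570 - 0.00565j
  m=+3: Y*=0.37397 - 0.13364j  Y=-0.26831 - 0.31248j  product -0.14210 - 0.08100j
Accumulated sum -0.49677 + 0.00000j; after 4π/(2l+1) scaling, -0.89181 + 0.00000j ⇒ P_3 = -0.891807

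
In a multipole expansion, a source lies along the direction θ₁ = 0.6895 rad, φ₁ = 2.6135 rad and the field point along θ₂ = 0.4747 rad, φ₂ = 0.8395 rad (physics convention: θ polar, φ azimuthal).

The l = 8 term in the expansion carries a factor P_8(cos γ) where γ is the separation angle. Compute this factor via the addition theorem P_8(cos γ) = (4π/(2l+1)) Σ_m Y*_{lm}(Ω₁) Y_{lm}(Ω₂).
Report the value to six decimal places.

0.271095

Addition theorem: P_8(cos γ) = (4π/17) Σ_m Y*_{lm}(Ω₁) Y_{lm}(Ω₂), m = −8…8:
  m=-8: Y*=(-0.006478, 0.012213)  Y=(0.000891, -0.000412)  product (-0.000001, 0.000014)
  m=-7: Y*=(0.057000, -0.035345)  Y=(0.007019, 0.003023)  product (0.000507, -0.000076)
  m=-6: Y*=(-0.197756, 0.005333)  Y=(0.011895, 0.035348)  product (-0.002541, -0.006927)
  m=-5: Y*=(0.339935, 0.186206)  Y=(-0.062994, 0.111337)  product (-0.042145, 0.026117)
  m=-4: Y*=(-0.244401, -0.406271)  Y=(-0.304413, 0.066925)  product (0.101589, 0.107317)
  m=-3: Y*=(0.003142, 0.233047)  Y=(-0.411979, -0.296044)  product (0.067698, -0.096941)
  m=-2: Y*=(-0.119742, 0.211772)  Y=(-0.046644, -0.429392)  product (0.096519, 0.041538)
  m=-1: Y*=(0.317331, -0.185118)  Y=(-0.060626, 0.067568)  product (-0.006730, 0.032664)
  m=+0: Y*=(0.134854, -0.000000)  Y=(-0.467514, 0.000000)  product (-0.063046, 0.000000)
  m=+1: Y*=(-0.317331, -0.185118)  Y=(0.060626, 0.067568)  product (-0.006730, -0.032664)
  m=+2: Y*=(-0.119742, -0.211772)  Y=(-0.046644, 0.429392)  product (0.096519, -0.041538)
  m=+3: Y*=(-0.003142, 0.233047)  Y=(0.411979, -0.296044)  product (0.067698, 0.096941)
  m=+4: Y*=(-0.244401, 0.406271)  Y=(-0.304413, -0.066925)  product (0.101589, -0.107317)
  m=+5: Y*=(-0.339935, 0.186206)  Y=(0.062994, 0.111337)  product (-0.042145, -0.026117)
  m=+6: Y*=(-0.197756, -0.005333)  Y=(0.011895, -0.035348)  product (-0.002541, 0.006927)
  m=+7: Y*=(-0.057000, -0.035345)  Y=(-0.007019, 0.003023)  product (0.000507, 0.000076)
  m=+8: Y*=(-0.006478, -0.012213)  Y=(0.000891, 0.000412)  product (-0.000001, -0.000014)
Accumulated sum (0.366742, -0.000000); after 4π/(2l+1) scaling, (0.271095, -0.000000) ⇒ P_8 = 0.271095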